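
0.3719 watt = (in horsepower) 0.0004987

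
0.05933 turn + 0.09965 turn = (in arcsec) 2.06e+05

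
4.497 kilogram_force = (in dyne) 4.41e+06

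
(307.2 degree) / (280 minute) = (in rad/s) 0.0003191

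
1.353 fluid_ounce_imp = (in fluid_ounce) 1.3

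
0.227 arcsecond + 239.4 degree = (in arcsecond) 8.618e+05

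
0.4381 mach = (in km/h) 537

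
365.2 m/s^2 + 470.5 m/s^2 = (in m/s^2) 835.7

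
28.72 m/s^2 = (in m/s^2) 28.72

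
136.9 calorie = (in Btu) 0.5429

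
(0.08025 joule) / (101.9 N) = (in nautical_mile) 4.252e-07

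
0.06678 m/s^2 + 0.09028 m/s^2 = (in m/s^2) 0.1571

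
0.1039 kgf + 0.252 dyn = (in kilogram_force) 0.1039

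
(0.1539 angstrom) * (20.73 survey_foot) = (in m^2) 9.724e-11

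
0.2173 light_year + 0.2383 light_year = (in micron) 4.31e+21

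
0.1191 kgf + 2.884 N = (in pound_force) 0.9109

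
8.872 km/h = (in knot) 4.79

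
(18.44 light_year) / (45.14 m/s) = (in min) 6.441e+13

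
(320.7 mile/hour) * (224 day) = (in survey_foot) 9.103e+09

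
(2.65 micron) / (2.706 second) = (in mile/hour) 2.191e-06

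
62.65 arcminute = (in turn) 0.0029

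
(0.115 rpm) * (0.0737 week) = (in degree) 3.076e+04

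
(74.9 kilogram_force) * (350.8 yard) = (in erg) 2.356e+12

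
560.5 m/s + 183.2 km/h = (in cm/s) 6.114e+04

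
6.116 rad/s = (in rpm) 58.4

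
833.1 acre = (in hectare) 337.1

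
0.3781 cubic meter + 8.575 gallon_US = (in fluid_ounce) 1.388e+04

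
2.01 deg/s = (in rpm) 0.335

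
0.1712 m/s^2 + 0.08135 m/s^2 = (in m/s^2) 0.2525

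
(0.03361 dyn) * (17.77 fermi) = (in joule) 5.972e-21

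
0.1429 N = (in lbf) 0.03213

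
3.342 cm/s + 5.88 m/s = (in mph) 13.23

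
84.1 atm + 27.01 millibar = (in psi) 1236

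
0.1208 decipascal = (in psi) 1.752e-06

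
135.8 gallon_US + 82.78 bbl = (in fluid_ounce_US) 4.624e+05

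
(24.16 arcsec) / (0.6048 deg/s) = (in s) 0.0111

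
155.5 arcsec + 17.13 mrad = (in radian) 0.01788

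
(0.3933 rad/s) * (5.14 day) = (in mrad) 1.747e+08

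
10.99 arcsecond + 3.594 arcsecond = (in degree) 0.004051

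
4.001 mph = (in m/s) 1.789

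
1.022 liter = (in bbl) 0.006428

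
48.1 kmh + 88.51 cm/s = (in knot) 27.69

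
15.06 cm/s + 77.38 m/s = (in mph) 173.4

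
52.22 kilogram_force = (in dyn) 5.121e+07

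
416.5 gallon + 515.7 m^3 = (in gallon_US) 1.367e+05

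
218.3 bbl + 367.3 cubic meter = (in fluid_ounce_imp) 1.415e+07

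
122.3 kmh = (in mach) 0.09977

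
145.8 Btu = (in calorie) 3.677e+04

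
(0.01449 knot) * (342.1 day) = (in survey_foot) 7.229e+05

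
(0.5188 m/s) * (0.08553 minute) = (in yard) 2.912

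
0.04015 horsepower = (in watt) 29.94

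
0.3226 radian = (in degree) 18.48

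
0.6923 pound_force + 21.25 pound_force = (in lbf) 21.94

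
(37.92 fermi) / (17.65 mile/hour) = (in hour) 1.335e-18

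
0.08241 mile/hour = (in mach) 0.0001082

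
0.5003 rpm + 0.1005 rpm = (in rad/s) 0.06292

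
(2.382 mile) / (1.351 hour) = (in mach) 0.002315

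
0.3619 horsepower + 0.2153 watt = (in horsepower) 0.3622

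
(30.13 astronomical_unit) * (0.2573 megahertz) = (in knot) 2.254e+18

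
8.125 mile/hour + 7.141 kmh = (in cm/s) 561.6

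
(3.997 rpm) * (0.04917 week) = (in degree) 7.132e+05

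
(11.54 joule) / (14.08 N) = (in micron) 8.196e+05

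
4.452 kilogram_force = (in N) 43.66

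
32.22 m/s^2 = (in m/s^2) 32.22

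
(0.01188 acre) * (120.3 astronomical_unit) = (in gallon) 2.286e+17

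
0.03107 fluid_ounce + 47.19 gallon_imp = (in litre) 214.5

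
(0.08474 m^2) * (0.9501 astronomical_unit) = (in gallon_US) 3.182e+12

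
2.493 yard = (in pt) 6462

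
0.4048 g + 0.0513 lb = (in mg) 2.367e+04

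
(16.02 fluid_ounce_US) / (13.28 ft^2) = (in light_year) 4.059e-20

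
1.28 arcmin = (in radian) 0.0003723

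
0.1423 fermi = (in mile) 8.842e-20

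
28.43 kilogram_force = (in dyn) 2.788e+07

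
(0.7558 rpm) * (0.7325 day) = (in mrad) 5.009e+06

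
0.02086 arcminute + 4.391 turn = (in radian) 27.59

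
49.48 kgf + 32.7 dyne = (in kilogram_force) 49.48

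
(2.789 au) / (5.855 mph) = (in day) 1.845e+06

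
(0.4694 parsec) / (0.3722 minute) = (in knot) 1.261e+15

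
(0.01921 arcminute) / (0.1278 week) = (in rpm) 6.904e-10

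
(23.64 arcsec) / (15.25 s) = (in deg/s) 0.0004306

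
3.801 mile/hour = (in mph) 3.801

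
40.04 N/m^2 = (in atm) 0.0003952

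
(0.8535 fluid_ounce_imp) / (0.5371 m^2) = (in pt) 0.128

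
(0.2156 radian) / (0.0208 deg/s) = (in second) 593.9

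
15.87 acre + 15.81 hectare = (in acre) 54.94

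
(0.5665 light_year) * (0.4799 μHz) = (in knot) 5e+09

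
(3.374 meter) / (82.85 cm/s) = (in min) 0.06787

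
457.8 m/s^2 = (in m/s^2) 457.8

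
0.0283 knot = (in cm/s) 1.456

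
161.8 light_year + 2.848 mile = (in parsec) 49.61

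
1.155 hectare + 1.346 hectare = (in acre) 6.18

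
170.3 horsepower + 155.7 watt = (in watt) 1.271e+05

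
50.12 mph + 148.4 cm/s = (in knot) 46.44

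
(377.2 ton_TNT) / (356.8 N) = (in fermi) 4.423e+24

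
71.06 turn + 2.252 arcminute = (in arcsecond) 9.209e+07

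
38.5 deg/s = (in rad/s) 0.672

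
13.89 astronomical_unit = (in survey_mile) 1.291e+09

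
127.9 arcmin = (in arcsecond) 7674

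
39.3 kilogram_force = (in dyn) 3.854e+07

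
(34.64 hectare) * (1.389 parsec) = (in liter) 1.485e+25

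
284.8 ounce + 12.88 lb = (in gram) 1.392e+04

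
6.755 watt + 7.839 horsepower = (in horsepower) 7.848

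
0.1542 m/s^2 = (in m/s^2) 0.1542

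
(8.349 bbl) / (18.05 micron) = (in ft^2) 7.916e+05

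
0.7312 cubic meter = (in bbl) 4.599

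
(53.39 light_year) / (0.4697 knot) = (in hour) 5.807e+14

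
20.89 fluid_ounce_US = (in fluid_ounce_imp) 21.74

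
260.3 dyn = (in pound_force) 0.0005852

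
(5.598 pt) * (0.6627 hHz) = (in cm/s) 13.09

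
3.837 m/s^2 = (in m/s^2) 3.837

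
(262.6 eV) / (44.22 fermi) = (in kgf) 9.702e-05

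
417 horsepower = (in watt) 3.11e+05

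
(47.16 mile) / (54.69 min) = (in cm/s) 2313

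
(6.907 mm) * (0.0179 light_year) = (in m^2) 1.17e+12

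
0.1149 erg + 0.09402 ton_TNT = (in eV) 2.455e+27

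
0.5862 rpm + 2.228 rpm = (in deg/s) 16.89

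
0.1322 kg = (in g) 132.2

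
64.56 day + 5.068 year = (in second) 1.654e+08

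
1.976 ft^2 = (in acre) 4.536e-05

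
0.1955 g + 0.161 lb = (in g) 73.22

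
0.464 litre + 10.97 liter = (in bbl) 0.07192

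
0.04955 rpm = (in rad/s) 0.005189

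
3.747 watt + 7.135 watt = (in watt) 10.88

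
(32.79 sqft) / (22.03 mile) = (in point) 0.2436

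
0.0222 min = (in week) 2.202e-06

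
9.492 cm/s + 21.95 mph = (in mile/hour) 22.16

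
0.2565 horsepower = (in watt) 191.3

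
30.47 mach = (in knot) 2.017e+04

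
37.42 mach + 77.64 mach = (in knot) 7.616e+04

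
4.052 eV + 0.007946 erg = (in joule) 7.946e-10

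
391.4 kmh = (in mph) 243.2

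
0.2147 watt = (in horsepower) 0.0002879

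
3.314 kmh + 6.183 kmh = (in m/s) 2.638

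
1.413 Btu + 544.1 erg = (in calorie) 356.3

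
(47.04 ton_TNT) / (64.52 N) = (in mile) 1.895e+06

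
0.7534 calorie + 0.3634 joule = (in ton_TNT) 8.403e-10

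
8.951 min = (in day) 0.006216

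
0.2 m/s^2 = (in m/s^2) 0.2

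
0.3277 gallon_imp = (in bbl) 0.00937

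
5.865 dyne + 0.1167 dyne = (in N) 5.982e-05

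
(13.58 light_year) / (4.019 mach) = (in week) 1.552e+08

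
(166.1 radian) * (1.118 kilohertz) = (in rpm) 1.773e+06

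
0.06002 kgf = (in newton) 0.5886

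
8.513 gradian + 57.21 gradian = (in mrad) 1032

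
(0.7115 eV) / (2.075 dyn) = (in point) 1.557e-11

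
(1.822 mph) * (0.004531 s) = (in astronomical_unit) 2.467e-14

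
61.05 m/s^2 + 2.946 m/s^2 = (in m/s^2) 64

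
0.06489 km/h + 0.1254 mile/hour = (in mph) 0.1657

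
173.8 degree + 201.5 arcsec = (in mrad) 3034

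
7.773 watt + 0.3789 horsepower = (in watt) 290.3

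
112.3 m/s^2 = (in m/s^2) 112.3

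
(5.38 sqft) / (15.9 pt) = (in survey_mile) 0.05537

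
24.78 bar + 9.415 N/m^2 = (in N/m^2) 2.478e+06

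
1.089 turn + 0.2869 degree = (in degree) 392.3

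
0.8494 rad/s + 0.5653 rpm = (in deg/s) 52.06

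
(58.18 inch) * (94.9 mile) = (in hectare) 22.57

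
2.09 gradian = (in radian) 0.03283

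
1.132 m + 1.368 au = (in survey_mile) 1.272e+08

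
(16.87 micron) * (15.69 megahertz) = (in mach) 0.7774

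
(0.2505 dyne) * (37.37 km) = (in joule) 0.09361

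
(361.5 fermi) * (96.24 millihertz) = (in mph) 7.782e-14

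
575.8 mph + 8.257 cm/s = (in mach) 0.7562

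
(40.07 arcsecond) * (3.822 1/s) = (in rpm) 0.00709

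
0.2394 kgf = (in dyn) 2.348e+05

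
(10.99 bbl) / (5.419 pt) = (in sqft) 9838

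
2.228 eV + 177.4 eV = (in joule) 2.878e-17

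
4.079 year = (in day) 1489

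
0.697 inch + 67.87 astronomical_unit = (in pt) 2.878e+16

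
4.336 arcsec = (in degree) 0.001204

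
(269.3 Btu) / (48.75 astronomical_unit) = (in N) 3.896e-08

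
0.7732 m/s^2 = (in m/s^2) 0.7732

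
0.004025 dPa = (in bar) 4.025e-09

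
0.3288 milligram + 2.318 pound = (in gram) 1051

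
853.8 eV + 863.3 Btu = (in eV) 5.685e+24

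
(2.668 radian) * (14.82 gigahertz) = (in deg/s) 2.265e+12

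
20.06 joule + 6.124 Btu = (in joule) 6481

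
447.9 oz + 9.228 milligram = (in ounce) 447.9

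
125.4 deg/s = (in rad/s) 2.189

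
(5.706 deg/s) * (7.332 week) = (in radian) 4.416e+05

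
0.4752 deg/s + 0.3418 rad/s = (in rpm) 3.343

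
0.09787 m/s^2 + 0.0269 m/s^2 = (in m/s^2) 0.1248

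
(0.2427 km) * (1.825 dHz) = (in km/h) 159.5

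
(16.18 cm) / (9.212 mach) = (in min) 8.597e-07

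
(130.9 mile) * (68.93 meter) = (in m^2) 1.452e+07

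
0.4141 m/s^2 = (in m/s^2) 0.4141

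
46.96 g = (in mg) 4.696e+04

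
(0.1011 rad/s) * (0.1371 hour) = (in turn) 7.942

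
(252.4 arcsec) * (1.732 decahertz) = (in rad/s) 0.02119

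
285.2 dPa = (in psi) 0.004136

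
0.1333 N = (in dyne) 1.333e+04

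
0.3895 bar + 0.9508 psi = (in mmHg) 341.3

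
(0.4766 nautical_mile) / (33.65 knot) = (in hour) 0.01416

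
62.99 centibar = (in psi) 9.136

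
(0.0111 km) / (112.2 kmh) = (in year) 1.129e-08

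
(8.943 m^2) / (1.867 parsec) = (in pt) 4.4e-13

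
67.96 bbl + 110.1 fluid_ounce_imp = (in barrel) 67.98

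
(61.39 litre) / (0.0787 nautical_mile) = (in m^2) 0.0004212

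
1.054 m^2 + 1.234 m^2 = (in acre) 0.0005654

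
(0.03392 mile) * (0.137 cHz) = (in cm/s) 7.479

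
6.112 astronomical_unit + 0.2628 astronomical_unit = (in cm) 9.537e+13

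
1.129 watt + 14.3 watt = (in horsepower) 0.02069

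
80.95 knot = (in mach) 0.1223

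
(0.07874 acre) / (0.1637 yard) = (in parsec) 6.899e-14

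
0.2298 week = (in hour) 38.61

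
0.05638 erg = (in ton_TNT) 1.348e-18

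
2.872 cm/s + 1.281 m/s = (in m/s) 1.31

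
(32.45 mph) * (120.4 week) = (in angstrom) 1.056e+19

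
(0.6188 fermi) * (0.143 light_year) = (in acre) 0.0002069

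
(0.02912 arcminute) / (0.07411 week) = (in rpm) 1.805e-09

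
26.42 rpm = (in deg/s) 158.5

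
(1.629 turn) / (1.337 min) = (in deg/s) 7.31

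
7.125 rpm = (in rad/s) 0.7461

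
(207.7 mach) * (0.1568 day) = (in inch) 3.772e+10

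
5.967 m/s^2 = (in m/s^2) 5.967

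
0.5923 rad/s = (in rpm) 5.656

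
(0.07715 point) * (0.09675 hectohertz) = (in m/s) 0.0002633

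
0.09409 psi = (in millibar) 6.487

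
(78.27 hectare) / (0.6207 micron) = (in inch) 4.965e+13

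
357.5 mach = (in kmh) 4.382e+05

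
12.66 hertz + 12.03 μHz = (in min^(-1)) 759.6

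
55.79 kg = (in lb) 123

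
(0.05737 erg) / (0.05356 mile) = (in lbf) 1.496e-11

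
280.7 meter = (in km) 0.2807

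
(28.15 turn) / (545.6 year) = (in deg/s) 5.89e-07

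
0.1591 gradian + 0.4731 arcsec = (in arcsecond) 516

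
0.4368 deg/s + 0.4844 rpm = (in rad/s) 0.05835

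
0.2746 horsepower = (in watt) 204.8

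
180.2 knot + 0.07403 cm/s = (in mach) 0.2723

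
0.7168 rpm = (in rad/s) 0.07506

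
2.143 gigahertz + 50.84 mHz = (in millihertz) 2.143e+12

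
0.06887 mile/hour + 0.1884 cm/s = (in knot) 0.06351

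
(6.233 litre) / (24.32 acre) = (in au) 4.233e-19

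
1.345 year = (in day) 490.9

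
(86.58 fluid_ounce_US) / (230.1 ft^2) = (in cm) 0.01198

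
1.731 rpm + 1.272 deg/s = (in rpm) 1.943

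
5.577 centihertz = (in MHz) 5.577e-08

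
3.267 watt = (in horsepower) 0.004381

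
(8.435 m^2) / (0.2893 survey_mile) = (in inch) 0.7133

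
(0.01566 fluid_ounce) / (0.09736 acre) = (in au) 7.857e-21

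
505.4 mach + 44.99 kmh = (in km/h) 6.196e+05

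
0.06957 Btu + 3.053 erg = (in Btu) 0.06957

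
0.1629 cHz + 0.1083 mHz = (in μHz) 1737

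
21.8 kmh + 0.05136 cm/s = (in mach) 0.01779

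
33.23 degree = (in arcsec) 1.196e+05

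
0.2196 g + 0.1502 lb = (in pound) 0.1507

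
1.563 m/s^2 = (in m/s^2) 1.563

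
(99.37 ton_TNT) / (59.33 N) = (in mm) 7.008e+12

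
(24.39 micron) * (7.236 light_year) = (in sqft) 1.797e+13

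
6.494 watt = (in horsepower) 0.008709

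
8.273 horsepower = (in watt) 6169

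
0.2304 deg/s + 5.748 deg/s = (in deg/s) 5.978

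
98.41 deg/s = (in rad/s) 1.718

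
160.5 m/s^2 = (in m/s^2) 160.5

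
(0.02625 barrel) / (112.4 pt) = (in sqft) 1.133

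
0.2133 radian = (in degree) 12.22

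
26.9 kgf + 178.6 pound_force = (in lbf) 237.9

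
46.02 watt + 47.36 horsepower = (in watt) 3.536e+04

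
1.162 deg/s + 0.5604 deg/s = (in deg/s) 1.722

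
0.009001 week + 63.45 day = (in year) 0.174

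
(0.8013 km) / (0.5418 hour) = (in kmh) 1.479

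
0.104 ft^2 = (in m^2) 0.009662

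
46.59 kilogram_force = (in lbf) 102.7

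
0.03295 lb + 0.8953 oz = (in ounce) 1.422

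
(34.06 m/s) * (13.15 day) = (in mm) 3.87e+10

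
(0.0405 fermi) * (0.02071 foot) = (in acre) 6.317e-23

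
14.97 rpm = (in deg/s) 89.82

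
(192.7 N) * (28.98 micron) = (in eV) 3.486e+16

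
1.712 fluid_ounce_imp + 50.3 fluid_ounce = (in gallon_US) 0.4058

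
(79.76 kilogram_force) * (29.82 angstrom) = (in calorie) 5.575e-07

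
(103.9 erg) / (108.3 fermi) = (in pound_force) 2.157e+07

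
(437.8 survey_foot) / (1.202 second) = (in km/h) 399.7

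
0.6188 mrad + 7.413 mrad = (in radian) 0.008032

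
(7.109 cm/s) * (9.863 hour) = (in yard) 2760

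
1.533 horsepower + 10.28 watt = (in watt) 1153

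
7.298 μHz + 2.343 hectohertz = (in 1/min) 1.406e+04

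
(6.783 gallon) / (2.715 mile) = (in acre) 1.452e-09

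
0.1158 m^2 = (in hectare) 1.158e-05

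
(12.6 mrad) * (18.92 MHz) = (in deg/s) 1.366e+07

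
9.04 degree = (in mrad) 157.8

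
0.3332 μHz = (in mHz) 0.0003332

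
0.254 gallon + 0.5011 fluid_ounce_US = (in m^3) 0.0009763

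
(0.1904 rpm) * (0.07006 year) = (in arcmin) 1.514e+08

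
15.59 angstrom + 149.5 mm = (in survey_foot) 0.4905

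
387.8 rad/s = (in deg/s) 2.222e+04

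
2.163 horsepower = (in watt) 1613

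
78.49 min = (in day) 0.05451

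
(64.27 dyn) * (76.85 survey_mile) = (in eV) 4.961e+20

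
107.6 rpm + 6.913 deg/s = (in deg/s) 652.5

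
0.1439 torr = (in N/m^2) 19.19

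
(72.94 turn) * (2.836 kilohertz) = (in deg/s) 7.447e+07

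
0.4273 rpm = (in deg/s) 2.564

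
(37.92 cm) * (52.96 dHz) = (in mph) 4.492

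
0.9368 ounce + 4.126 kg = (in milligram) 4.153e+06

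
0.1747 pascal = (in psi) 2.534e-05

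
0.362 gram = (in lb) 0.0007981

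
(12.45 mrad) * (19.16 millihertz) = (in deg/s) 0.01367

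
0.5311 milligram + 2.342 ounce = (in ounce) 2.342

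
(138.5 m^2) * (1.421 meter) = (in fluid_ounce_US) 6.655e+06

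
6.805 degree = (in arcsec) 2.45e+04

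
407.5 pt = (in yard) 0.1572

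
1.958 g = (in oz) 0.06907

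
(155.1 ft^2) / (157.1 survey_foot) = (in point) 853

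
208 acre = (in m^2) 8.417e+05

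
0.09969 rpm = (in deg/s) 0.5981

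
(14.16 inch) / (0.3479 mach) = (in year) 9.628e-11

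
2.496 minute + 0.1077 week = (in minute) 1088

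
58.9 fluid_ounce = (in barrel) 0.01096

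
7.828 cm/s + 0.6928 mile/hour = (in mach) 0.001139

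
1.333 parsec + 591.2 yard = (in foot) 1.349e+17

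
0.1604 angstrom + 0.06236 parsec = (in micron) 1.924e+21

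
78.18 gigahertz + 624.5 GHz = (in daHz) 7.027e+10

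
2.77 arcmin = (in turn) 0.0001282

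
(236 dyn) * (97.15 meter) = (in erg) 2.293e+06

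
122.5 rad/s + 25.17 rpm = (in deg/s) 7170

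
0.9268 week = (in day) 6.488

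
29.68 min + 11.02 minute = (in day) 0.02826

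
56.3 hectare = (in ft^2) 6.06e+06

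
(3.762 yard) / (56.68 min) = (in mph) 0.002263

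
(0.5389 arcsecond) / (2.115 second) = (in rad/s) 1.235e-06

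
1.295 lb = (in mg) 5.874e+05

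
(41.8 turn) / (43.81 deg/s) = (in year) 1.089e-05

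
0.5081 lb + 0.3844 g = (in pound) 0.5089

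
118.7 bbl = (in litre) 1.887e+04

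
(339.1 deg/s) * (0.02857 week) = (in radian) 1.023e+05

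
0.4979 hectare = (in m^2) 4979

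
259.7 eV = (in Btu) 3.944e-20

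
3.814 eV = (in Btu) 5.792e-22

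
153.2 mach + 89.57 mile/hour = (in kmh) 1.879e+05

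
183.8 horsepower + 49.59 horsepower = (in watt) 1.74e+05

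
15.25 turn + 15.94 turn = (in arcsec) 4.042e+07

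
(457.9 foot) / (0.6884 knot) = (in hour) 0.1095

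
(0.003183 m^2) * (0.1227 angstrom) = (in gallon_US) 1.032e-11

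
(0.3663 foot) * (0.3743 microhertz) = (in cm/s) 4.179e-06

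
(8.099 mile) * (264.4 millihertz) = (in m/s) 3446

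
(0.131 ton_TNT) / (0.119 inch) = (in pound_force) 4.077e+10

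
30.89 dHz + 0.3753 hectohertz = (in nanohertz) 4.062e+10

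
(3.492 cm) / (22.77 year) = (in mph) 1.088e-10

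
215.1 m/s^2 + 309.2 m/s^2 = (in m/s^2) 524.3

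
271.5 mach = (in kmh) 3.328e+05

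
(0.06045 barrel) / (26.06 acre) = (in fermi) 9.113e+07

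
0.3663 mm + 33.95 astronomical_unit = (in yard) 5.554e+12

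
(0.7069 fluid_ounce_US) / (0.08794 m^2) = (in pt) 0.6739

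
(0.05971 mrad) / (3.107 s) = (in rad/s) 1.922e-05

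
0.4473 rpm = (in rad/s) 0.04684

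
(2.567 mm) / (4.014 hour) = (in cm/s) 1.776e-05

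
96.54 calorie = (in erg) 4.039e+09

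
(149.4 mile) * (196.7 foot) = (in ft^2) 1.552e+08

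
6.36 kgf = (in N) 62.37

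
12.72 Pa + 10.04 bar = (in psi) 145.6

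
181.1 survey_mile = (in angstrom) 2.915e+15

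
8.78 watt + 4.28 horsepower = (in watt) 3200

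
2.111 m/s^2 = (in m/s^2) 2.111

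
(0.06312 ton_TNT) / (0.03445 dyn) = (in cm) 7.666e+16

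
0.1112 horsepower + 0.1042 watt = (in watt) 83.03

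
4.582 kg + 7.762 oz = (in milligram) 4.802e+06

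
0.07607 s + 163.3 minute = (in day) 0.1134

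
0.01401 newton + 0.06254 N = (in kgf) 0.007806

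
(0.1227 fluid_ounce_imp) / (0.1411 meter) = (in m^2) 2.471e-05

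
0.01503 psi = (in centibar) 0.1036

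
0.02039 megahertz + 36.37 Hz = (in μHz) 2.043e+10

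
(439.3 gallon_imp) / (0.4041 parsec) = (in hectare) 1.602e-20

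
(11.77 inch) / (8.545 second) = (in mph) 0.07826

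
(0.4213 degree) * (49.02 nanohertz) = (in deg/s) 2.065e-08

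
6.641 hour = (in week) 0.03953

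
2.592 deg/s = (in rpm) 0.432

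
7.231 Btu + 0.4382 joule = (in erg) 7.63e+10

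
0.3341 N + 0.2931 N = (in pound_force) 0.141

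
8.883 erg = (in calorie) 2.123e-07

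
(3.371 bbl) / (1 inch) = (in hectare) 0.00211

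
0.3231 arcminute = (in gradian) 0.005983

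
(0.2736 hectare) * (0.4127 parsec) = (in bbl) 2.191e+20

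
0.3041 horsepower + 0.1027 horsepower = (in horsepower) 0.4068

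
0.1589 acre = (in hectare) 0.0643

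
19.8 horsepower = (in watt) 1.476e+04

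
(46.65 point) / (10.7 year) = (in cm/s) 4.877e-09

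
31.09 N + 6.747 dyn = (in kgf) 3.17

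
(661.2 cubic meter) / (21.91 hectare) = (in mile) 1.875e-06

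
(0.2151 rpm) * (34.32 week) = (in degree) 2.679e+07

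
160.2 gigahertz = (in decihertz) 1.602e+12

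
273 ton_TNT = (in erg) 1.142e+19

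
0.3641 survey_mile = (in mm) 5.86e+05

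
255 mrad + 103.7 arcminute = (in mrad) 285.2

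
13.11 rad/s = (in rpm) 125.2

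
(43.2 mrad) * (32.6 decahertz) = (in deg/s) 806.9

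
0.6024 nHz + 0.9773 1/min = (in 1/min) 0.9773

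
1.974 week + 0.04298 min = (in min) 1.99e+04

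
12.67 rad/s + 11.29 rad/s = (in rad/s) 23.96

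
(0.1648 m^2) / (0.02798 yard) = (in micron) 6.441e+06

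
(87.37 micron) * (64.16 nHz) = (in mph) 1.254e-11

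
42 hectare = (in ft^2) 4.521e+06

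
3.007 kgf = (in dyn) 2.949e+06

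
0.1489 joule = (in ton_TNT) 3.559e-11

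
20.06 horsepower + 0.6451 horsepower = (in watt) 1.544e+04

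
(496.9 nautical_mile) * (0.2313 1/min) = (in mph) 7936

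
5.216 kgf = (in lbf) 11.5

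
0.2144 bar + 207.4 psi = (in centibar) 1451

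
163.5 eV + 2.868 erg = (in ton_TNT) 6.855e-17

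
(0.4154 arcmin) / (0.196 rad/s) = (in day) 7.135e-09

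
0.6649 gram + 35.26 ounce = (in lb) 2.205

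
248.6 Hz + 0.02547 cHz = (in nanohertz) 2.486e+11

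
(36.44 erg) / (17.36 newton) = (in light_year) 2.219e-23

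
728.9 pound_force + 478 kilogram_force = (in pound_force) 1783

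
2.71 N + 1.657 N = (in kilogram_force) 0.4453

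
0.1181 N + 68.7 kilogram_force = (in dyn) 6.738e+07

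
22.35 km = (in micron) 2.235e+10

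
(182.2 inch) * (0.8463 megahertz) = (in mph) 8.761e+06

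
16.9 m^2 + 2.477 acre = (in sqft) 1.081e+05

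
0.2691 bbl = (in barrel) 0.2691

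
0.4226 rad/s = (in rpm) 4.036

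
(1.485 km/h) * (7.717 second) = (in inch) 125.3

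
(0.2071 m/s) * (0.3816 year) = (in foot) 8.177e+06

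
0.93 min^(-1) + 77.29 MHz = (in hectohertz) 7.729e+05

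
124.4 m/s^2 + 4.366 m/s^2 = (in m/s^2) 128.8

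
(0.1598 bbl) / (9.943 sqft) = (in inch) 1.083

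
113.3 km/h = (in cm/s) 3147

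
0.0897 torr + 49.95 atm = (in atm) 49.95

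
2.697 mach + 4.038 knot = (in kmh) 3313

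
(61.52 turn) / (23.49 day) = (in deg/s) 0.01091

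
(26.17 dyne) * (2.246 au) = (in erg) 8.793e+14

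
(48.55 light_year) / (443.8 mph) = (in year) 7.341e+07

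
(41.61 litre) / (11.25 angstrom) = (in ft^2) 3.981e+08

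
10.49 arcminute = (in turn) 0.0004856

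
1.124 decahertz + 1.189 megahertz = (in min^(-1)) 7.134e+07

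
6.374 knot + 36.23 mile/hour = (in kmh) 70.11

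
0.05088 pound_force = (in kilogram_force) 0.02308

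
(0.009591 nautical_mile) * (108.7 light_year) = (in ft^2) 1.966e+20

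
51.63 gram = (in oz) 1.821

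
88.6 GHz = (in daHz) 8.86e+09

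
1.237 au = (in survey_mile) 1.15e+08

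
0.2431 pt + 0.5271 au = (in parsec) 2.555e-06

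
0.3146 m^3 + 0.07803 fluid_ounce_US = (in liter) 314.6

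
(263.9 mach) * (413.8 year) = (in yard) 1.282e+15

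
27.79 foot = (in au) 5.662e-11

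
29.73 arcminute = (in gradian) 0.5506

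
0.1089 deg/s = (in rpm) 0.01815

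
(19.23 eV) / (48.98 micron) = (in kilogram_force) 6.414e-15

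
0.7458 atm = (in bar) 0.7557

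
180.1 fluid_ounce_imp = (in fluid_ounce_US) 173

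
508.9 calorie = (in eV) 1.329e+22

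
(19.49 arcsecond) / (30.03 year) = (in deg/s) 5.717e-12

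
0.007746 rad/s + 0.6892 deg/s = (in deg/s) 1.133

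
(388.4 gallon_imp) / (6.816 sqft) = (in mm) 2788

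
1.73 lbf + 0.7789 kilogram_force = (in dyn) 1.533e+06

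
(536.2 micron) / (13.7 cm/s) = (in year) 1.241e-10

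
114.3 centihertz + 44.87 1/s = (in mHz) 4.601e+04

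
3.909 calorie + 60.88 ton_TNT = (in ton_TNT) 60.88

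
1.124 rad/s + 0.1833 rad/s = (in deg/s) 74.9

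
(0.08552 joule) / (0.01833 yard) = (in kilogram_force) 0.5203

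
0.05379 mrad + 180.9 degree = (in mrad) 3157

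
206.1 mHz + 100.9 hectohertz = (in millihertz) 1.009e+07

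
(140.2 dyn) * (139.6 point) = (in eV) 4.309e+14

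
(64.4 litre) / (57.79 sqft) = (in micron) 1.2e+04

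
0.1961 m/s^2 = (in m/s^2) 0.1961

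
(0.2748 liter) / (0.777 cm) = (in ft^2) 0.3807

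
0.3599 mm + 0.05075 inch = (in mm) 1.649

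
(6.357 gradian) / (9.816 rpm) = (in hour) 2.698e-05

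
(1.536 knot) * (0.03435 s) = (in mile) 1.687e-05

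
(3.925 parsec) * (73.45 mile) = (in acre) 3.538e+18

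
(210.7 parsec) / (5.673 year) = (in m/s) 3.634e+10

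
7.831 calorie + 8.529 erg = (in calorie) 7.831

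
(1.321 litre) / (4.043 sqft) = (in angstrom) 3.517e+07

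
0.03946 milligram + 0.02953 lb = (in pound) 0.02953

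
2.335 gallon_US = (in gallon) 2.335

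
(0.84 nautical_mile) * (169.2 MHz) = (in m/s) 2.632e+11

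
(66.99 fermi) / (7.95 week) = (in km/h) 5.016e-20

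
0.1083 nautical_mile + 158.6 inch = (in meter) 204.6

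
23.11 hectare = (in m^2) 2.311e+05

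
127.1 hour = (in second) 4.576e+05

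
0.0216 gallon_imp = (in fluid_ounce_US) 3.32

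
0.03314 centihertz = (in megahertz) 3.314e-10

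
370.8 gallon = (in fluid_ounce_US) 4.746e+04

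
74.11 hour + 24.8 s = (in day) 3.088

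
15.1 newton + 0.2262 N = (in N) 15.33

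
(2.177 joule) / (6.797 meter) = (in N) 0.3203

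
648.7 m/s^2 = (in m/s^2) 648.7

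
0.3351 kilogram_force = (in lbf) 0.7388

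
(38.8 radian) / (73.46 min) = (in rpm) 0.08406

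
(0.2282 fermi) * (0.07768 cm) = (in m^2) 1.773e-19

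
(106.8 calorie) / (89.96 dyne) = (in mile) 308.6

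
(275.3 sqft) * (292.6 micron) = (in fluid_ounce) 253.1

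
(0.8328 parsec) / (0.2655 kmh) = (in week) 5.761e+11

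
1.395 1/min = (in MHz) 2.325e-08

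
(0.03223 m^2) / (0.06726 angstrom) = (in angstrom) 4.792e+19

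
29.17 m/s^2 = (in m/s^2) 29.17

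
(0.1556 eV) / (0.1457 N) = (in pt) 4.85e-16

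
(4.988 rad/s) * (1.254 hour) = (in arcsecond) 4.645e+09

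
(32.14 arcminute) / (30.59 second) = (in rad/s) 0.0003056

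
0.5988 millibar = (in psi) 0.008685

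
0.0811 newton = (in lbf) 0.01823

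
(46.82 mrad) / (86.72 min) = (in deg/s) 0.0005156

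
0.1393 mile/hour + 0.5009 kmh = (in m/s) 0.2014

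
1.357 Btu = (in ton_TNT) 3.422e-07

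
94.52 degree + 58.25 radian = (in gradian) 3813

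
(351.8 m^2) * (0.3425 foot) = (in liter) 3.673e+04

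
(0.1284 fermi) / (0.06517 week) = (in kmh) 1.173e-20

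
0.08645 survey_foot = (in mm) 26.35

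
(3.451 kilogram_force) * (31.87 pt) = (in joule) 0.3805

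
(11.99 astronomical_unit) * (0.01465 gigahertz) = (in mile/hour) 5.878e+19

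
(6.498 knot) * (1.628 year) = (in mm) 1.716e+11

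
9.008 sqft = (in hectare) 8.369e-05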